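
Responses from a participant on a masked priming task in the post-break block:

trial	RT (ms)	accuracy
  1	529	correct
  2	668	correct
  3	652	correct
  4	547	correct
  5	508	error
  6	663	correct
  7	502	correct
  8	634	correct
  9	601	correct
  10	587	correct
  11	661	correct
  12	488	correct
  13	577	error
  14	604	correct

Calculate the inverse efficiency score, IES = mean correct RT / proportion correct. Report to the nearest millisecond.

Correct trials (n=12): 529, 668, 652, 547, 663, 502, 634, 601, 587, 661, 488, 604
Mean correct RT = 7136/12 = 594.6667 ms
Proportion correct = 12/14
IES = 594.6667 / (12/14) = 693.778 ms

694 ms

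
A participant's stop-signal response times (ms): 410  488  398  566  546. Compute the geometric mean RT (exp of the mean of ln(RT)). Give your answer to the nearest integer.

477 ms

ln(RT): 6.0162, 6.1903, 5.9865, 6.3386, 6.3026
Mean ln(RT) = 30.8341/5 = 6.16683
Geometric mean = exp(6.16683) = 476.67 ms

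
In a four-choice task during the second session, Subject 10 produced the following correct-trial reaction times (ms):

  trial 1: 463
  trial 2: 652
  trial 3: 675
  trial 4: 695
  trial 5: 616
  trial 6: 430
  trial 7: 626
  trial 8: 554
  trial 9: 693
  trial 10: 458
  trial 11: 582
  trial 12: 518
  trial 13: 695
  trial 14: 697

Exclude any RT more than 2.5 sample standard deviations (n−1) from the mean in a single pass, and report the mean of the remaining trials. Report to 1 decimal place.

596.7 ms

n = 14, ΣRT = 8354, M = 596.714
Σ(x−M)² = 122214.86; s = √(122214.86/13) = 96.959
Cutoffs: 596.714 ± 2.5·96.959 → [354.3, 839.1]
No RTs fall outside the cutoffs; all 14 retained. Mean = 8354/14 = 596.714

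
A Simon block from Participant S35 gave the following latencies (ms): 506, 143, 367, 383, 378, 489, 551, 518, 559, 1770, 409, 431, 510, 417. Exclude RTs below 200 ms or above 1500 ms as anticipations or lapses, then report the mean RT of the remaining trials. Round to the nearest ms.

Excluded: 143, 1770
Retained (n=12): Σ = 5518
Mean = 5518/12 = 459.8333

460 ms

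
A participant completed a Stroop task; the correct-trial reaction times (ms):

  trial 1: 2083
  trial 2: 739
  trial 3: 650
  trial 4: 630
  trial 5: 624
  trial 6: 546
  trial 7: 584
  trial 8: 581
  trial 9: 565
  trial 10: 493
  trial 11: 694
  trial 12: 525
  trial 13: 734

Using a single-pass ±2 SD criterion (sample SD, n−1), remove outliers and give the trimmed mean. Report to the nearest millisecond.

n = 13, ΣRT = 9448, M = 726.769
Σ(x−M)² = 2062294.31; s = √(2062294.31/12) = 414.557
Cutoffs: 726.769 ± 2·414.557 → [-102.3, 1555.9]
Outside: 2083 → excluded.
Retained (n=12): Σ = 7365, mean = 7365/12 = 613.750

614 ms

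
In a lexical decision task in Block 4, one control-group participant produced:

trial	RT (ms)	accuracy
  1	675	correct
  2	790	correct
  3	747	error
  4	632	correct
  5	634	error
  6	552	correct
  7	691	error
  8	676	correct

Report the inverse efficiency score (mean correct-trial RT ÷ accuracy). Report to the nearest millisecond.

Correct trials (n=5): 675, 790, 632, 552, 676
Mean correct RT = 3325/5 = 665.0000 ms
Proportion correct = 5/8
IES = 665.0000 / (5/8) = 1064.000 ms

1064 ms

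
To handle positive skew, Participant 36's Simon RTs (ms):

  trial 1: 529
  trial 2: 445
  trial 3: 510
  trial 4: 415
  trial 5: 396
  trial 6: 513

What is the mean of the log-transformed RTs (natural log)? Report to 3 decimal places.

ln(RT): 6.2710, 6.0981, 6.2344, 6.0283, 5.9814, 6.2403
Σ ln(RT) = 36.8534
Mean = 36.8534/6 = 6.14224

6.142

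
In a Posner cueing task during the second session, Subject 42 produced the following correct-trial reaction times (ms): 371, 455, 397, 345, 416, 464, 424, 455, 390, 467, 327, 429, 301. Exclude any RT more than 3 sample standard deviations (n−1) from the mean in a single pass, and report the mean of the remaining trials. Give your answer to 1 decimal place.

n = 13, ΣRT = 5241, M = 403.154
Σ(x−M)² = 35283.69; s = √(35283.69/12) = 54.225
Cutoffs: 403.154 ± 3·54.225 → [240.5, 565.8]
No RTs fall outside the cutoffs; all 13 retained. Mean = 5241/13 = 403.154

403.2 ms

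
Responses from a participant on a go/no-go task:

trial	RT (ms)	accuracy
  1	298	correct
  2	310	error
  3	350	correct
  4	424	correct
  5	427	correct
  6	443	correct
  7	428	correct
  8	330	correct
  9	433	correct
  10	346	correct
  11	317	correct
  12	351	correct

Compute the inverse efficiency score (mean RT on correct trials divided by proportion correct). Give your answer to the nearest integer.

Correct trials (n=11): 298, 350, 424, 427, 443, 428, 330, 433, 346, 317, 351
Mean correct RT = 4147/11 = 377.0000 ms
Proportion correct = 11/12
IES = 377.0000 / (11/12) = 411.273 ms

411 ms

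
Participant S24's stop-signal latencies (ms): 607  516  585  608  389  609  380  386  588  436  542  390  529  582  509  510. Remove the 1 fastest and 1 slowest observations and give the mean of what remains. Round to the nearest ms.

513 ms

Sorted: 380, 386, 389, 390, 436, 509, 510, 516, 529, 542, 582, 585, 588, 607, 608, 609
Drop lowest 1 (380) and highest 1 (609)
Remaining (n=14): Σ = 7177, mean = 7177/14 = 512.643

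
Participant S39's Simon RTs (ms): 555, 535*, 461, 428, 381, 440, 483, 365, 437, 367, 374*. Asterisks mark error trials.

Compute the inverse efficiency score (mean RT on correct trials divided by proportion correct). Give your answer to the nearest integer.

Correct trials (n=9): 555, 461, 428, 381, 440, 483, 365, 437, 367
Mean correct RT = 3917/9 = 435.2222 ms
Proportion correct = 9/11
IES = 435.2222 / (9/11) = 531.938 ms

532 ms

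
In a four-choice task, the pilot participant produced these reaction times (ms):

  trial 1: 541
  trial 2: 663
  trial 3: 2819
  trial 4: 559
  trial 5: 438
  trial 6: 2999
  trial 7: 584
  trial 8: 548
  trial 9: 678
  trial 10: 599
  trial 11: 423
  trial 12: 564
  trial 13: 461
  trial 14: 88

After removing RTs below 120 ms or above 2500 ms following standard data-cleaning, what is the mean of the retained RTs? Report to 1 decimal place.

550.7 ms

Excluded: 88, 2819, 2999
Retained (n=11): Σ = 6058
Mean = 6058/11 = 550.7273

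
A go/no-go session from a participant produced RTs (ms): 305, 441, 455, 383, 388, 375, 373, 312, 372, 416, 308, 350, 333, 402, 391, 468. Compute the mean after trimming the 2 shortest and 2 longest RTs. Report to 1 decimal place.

Sorted: 305, 308, 312, 333, 350, 372, 373, 375, 383, 388, 391, 402, 416, 441, 455, 468
Drop lowest 2 (305, 308) and highest 2 (455, 468)
Remaining (n=12): Σ = 4536, mean = 4536/12 = 378.000

378.0 ms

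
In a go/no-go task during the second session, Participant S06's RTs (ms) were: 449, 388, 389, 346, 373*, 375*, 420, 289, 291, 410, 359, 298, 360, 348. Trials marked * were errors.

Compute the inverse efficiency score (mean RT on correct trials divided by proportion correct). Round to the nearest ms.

Correct trials (n=12): 449, 388, 389, 346, 420, 289, 291, 410, 359, 298, 360, 348
Mean correct RT = 4347/12 = 362.2500 ms
Proportion correct = 12/14
IES = 362.2500 / (12/14) = 422.625 ms

423 ms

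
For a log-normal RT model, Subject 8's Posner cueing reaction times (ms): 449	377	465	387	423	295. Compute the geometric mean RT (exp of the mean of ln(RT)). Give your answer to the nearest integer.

ln(RT): 6.1070, 5.9322, 6.1420, 5.9584, 6.0474, 5.6870
Mean ln(RT) = 35.8741/6 = 5.97901
Geometric mean = exp(5.97901) = 395.05 ms

395 ms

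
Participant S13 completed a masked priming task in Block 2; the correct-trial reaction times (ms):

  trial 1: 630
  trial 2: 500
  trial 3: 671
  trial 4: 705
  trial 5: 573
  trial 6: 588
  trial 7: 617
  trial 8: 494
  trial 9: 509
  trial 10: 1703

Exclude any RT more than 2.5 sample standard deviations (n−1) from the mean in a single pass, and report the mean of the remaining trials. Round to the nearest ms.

n = 10, ΣRT = 6990, M = 699.000
Σ(x−M)² = 1166244.00; s = √(1166244.00/9) = 359.976
Cutoffs: 699.000 ± 2.5·359.976 → [-200.9, 1598.9]
Outside: 1703 → excluded.
Retained (n=9): Σ = 5287, mean = 5287/9 = 587.444

587 ms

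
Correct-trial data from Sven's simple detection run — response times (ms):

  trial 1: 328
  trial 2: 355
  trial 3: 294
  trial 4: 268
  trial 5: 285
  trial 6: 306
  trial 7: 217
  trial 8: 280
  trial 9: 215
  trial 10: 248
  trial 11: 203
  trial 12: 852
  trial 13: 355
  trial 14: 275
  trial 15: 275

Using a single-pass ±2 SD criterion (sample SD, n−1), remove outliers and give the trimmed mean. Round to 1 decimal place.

n = 15, ΣRT = 4756, M = 317.067
Σ(x−M)² = 336366.93; s = √(336366.93/14) = 155.004
Cutoffs: 317.067 ± 2·155.004 → [7.1, 627.1]
Outside: 852 → excluded.
Retained (n=14): Σ = 3904, mean = 3904/14 = 278.857

278.9 ms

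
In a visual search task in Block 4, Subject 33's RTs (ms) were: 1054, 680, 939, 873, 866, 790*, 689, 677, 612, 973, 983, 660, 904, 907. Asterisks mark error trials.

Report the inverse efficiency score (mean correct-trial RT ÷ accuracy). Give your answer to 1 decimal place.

Correct trials (n=13): 1054, 680, 939, 873, 866, 689, 677, 612, 973, 983, 660, 904, 907
Mean correct RT = 10817/13 = 832.0769 ms
Proportion correct = 13/14
IES = 832.0769 / (13/14) = 896.083 ms

896.1 ms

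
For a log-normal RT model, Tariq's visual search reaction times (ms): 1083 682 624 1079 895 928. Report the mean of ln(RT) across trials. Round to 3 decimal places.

6.760

ln(RT): 6.9875, 6.5250, 6.4362, 6.9838, 6.7968, 6.8330
Σ ln(RT) = 40.5623
Mean = 40.5623/6 = 6.76039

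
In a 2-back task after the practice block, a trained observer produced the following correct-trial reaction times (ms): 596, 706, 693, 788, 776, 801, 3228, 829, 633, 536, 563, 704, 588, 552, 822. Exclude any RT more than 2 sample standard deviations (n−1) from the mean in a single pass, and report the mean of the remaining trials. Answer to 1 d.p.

n = 15, ΣRT = 12815, M = 854.333
Σ(x−M)² = 6184267.33; s = √(6184267.33/14) = 664.630
Cutoffs: 854.333 ± 2·664.630 → [-474.9, 2183.6]
Outside: 3228 → excluded.
Retained (n=14): Σ = 9587, mean = 9587/14 = 684.786

684.8 ms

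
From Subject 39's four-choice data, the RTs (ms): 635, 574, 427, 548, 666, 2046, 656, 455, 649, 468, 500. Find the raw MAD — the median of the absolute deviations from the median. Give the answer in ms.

Sorted: 427, 455, 468, 500, 548, 574, 635, 649, 656, 666, 2046 → median = 574
|x − 574|: 61, 0, 147, 26, 92, 1472, 82, 119, 75, 106, 74
Sorted deviations: 0, 26, 61, 74, 75, 82, 92, 106, 119, 147, 1472 → MAD = 82

82 ms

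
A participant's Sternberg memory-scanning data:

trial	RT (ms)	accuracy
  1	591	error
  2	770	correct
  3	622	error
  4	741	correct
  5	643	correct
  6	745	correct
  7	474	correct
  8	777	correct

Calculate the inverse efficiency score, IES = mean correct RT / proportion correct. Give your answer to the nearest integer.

922 ms

Correct trials (n=6): 770, 741, 643, 745, 474, 777
Mean correct RT = 4150/6 = 691.6667 ms
Proportion correct = 6/8
IES = 691.6667 / (6/8) = 922.222 ms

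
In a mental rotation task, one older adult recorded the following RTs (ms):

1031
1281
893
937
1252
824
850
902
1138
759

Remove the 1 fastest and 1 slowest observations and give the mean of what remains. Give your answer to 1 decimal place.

Sorted: 759, 824, 850, 893, 902, 937, 1031, 1138, 1252, 1281
Drop lowest 1 (759) and highest 1 (1281)
Remaining (n=8): Σ = 7827, mean = 7827/8 = 978.375

978.4 ms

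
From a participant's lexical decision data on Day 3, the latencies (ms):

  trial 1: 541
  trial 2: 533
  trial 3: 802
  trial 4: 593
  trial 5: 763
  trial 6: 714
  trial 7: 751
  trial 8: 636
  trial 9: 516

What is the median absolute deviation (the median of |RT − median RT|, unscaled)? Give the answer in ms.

Sorted: 516, 533, 541, 593, 636, 714, 751, 763, 802 → median = 636
|x − 636|: 95, 103, 166, 43, 127, 78, 115, 0, 120
Sorted deviations: 0, 43, 78, 95, 103, 115, 120, 127, 166 → MAD = 103

103 ms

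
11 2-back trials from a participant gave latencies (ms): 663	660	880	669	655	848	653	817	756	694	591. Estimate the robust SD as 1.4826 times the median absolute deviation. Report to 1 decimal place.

Sorted: 591, 653, 655, 660, 663, 669, 694, 756, 817, 848, 880 → median = 669
|x − 669| sorted: 0, 6, 9, 14, 16, 25, 78, 87, 148, 179, 211 → MAD = 25
Robust SD ≈ 1.4826 × 25 = 37.065

37.1 ms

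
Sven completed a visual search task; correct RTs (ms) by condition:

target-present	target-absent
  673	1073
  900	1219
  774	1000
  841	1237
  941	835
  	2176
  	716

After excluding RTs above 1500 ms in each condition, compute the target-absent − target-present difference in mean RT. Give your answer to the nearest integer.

target-absent: exclude 2176
M(target-present) = 4129/5 = 825.800
M(target-absent) = 6080/6 = 1013.333
Difference = 1013.333 − 825.800 = 187.533 ms

188 ms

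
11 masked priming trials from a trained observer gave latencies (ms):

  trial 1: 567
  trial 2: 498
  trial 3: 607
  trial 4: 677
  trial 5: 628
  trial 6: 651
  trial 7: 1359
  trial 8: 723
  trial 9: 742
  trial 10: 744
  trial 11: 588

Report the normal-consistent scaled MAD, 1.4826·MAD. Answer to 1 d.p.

106.7 ms

Sorted: 498, 567, 588, 607, 628, 651, 677, 723, 742, 744, 1359 → median = 651
|x − 651| sorted: 0, 23, 26, 44, 63, 72, 84, 91, 93, 153, 708 → MAD = 72
Robust SD ≈ 1.4826 × 72 = 106.747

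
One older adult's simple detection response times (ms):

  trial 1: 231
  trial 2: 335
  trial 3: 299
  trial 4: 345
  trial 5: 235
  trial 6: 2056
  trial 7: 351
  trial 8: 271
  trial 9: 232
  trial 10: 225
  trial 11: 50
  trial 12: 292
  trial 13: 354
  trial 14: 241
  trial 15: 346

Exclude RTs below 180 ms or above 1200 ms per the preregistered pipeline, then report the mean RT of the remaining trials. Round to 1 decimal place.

289.0 ms

Excluded: 50, 2056
Retained (n=13): Σ = 3757
Mean = 3757/13 = 289.0000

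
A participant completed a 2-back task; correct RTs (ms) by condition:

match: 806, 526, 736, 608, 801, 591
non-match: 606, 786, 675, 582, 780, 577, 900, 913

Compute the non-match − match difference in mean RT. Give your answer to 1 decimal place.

49.4 ms

M(match) = 4068/6 = 678.000
M(non-match) = 5819/8 = 727.375
Difference = 727.375 − 678.000 = 49.375 ms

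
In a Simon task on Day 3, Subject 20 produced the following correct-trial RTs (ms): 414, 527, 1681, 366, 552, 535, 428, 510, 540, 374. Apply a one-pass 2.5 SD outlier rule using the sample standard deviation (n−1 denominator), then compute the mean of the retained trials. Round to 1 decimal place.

471.8 ms

n = 10, ΣRT = 5927, M = 592.700
Σ(x−M)² = 1361598.10; s = √(1361598.10/9) = 388.958
Cutoffs: 592.700 ± 2.5·388.958 → [-379.7, 1565.1]
Outside: 1681 → excluded.
Retained (n=9): Σ = 4246, mean = 4246/9 = 471.778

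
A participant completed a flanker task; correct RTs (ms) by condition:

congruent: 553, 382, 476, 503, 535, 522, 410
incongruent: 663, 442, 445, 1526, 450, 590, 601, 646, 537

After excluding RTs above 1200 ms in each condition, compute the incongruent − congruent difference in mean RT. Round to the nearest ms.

64 ms

incongruent: exclude 1526
M(congruent) = 3381/7 = 483.000
M(incongruent) = 4374/8 = 546.750
Difference = 546.750 − 483.000 = 63.750 ms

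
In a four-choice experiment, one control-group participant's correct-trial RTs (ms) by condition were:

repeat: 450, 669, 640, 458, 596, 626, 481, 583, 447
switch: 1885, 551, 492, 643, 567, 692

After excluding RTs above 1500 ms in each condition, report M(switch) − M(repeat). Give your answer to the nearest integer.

switch: exclude 1885
M(repeat) = 4950/9 = 550.000
M(switch) = 2945/5 = 589.000
Difference = 589.000 − 550.000 = 39.000 ms

39 ms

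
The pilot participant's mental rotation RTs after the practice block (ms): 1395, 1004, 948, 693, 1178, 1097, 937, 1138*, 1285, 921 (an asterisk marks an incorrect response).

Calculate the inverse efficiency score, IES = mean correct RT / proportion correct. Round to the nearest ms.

1168 ms

Correct trials (n=9): 1395, 1004, 948, 693, 1178, 1097, 937, 1285, 921
Mean correct RT = 9458/9 = 1050.8889 ms
Proportion correct = 9/10
IES = 1050.8889 / (9/10) = 1167.654 ms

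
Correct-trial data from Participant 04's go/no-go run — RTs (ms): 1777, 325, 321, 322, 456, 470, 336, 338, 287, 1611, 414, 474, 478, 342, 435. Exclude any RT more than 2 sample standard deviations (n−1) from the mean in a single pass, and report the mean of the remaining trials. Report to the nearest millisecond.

384 ms

n = 15, ΣRT = 8386, M = 559.067
Σ(x−M)² = 3046156.93; s = √(3046156.93/14) = 466.458
Cutoffs: 559.067 ± 2·466.458 → [-373.8, 1492.0]
Outside: 1611, 1777 → excluded.
Retained (n=13): Σ = 4998, mean = 4998/13 = 384.462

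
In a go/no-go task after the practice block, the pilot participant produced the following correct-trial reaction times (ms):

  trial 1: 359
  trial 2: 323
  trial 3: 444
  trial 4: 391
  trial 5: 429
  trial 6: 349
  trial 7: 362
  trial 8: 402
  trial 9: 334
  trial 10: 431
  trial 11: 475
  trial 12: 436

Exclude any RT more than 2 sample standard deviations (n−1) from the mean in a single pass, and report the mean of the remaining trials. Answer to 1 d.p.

394.6 ms

n = 12, ΣRT = 4735, M = 394.583
Σ(x−M)² = 26402.92; s = √(26402.92/11) = 48.993
Cutoffs: 394.583 ± 2·48.993 → [296.6, 492.6]
No RTs fall outside the cutoffs; all 12 retained. Mean = 4735/12 = 394.583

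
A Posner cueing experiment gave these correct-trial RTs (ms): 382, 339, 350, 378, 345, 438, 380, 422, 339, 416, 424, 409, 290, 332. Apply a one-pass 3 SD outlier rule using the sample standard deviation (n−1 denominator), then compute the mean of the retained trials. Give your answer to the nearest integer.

n = 14, ΣRT = 5244, M = 374.571
Σ(x−M)² = 24687.43; s = √(24687.43/13) = 43.578
Cutoffs: 374.571 ± 3·43.578 → [243.8, 505.3]
No RTs fall outside the cutoffs; all 14 retained. Mean = 5244/14 = 374.571

375 ms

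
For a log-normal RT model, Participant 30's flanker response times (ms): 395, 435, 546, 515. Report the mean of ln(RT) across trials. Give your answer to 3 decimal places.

ln(RT): 5.9789, 6.0753, 6.3026, 6.2442
Σ ln(RT) = 24.6010
Mean = 24.6010/4 = 6.15025

6.150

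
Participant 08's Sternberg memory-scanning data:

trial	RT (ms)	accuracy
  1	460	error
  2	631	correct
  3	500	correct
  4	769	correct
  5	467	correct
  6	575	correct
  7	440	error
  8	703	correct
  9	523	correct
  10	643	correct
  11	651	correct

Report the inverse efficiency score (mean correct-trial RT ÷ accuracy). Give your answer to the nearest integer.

742 ms

Correct trials (n=9): 631, 500, 769, 467, 575, 703, 523, 643, 651
Mean correct RT = 5462/9 = 606.8889 ms
Proportion correct = 9/11
IES = 606.8889 / (9/11) = 741.753 ms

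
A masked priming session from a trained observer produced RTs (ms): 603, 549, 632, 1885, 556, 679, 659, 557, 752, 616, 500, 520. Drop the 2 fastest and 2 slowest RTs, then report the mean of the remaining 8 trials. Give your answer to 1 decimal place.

Sorted: 500, 520, 549, 556, 557, 603, 616, 632, 659, 679, 752, 1885
Drop lowest 2 (500, 520) and highest 2 (752, 1885)
Remaining (n=8): Σ = 4851, mean = 4851/8 = 606.375

606.4 ms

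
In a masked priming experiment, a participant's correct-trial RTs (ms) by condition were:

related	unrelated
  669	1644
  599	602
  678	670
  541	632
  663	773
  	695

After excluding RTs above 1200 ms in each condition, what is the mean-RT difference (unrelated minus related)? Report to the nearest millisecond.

unrelated: exclude 1644
M(related) = 3150/5 = 630.000
M(unrelated) = 3372/5 = 674.400
Difference = 674.400 − 630.000 = 44.400 ms

44 ms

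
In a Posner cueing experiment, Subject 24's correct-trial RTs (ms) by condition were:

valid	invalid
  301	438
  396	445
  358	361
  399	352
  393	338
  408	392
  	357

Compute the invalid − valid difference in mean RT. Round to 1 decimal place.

M(valid) = 2255/6 = 375.833
M(invalid) = 2683/7 = 383.286
Difference = 383.286 − 375.833 = 7.452 ms

7.5 ms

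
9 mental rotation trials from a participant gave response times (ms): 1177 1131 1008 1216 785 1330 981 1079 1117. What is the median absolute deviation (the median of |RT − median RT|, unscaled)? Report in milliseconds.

99 ms

Sorted: 785, 981, 1008, 1079, 1117, 1131, 1177, 1216, 1330 → median = 1117
|x − 1117|: 60, 14, 109, 99, 332, 213, 136, 38, 0
Sorted deviations: 0, 14, 38, 60, 99, 109, 136, 213, 332 → MAD = 99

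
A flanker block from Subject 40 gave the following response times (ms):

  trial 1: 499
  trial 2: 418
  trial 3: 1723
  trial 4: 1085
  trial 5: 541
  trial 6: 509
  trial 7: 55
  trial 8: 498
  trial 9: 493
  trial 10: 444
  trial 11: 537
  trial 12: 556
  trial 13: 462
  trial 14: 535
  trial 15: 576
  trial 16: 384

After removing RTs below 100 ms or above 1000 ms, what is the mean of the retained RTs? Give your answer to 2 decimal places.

Excluded: 55, 1085, 1723
Retained (n=13): Σ = 6452
Mean = 6452/13 = 496.3077

496.31 ms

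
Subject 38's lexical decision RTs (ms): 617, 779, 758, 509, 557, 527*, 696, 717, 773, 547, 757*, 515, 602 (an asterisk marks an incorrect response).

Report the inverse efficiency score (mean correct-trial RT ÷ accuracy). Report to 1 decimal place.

Correct trials (n=11): 617, 779, 758, 509, 557, 696, 717, 773, 547, 515, 602
Mean correct RT = 7070/11 = 642.7273 ms
Proportion correct = 11/13
IES = 642.7273 / (11/13) = 759.587 ms

759.6 ms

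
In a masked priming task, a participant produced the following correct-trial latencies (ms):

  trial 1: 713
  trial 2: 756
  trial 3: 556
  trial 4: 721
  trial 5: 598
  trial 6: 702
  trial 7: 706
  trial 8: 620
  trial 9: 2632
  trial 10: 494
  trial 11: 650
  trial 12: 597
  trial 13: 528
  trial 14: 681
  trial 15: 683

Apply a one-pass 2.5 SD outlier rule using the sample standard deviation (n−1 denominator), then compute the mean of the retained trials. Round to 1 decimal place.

n = 15, ΣRT = 11637, M = 775.800
Σ(x−M)² = 3773544.40; s = √(3773544.40/14) = 519.171
Cutoffs: 775.800 ± 2.5·519.171 → [-522.1, 2073.7]
Outside: 2632 → excluded.
Retained (n=14): Σ = 9005, mean = 9005/14 = 643.214

643.2 ms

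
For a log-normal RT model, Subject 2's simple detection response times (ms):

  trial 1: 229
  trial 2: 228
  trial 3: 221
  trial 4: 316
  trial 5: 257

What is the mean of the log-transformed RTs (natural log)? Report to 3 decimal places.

ln(RT): 5.4337, 5.4293, 5.3982, 5.7557, 5.5491
Σ ln(RT) = 27.5660
Mean = 27.5660/5 = 5.51321

5.513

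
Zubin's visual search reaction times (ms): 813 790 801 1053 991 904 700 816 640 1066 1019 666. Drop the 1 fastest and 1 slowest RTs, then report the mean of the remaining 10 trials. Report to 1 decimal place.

855.3 ms

Sorted: 640, 666, 700, 790, 801, 813, 816, 904, 991, 1019, 1053, 1066
Drop lowest 1 (640) and highest 1 (1066)
Remaining (n=10): Σ = 8553, mean = 8553/10 = 855.300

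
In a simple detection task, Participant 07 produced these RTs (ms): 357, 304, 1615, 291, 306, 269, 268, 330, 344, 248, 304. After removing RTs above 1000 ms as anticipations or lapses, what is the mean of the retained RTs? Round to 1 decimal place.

302.1 ms

Excluded: 1615
Retained (n=10): Σ = 3021
Mean = 3021/10 = 302.1000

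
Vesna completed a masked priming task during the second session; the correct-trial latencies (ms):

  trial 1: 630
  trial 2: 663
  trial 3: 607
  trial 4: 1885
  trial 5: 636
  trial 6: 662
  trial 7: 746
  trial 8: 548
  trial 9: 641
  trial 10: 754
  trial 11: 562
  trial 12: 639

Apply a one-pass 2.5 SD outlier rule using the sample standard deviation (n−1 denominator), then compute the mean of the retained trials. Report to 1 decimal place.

644.4 ms

n = 12, ΣRT = 8973, M = 747.750
Σ(x−M)² = 1451704.25; s = √(1451704.25/11) = 363.281
Cutoffs: 747.750 ± 2.5·363.281 → [-160.5, 1656.0]
Outside: 1885 → excluded.
Retained (n=11): Σ = 7088, mean = 7088/11 = 644.364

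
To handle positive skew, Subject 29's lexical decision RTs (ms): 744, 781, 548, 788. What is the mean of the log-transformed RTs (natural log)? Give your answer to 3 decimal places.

6.562

ln(RT): 6.6120, 6.6606, 6.3063, 6.6695
Σ ln(RT) = 26.2484
Mean = 26.2484/4 = 6.56210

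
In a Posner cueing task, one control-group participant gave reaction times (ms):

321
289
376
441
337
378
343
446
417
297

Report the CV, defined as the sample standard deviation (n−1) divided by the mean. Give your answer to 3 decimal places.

0.156

n = 10, Σ = 3645, M = 364.5000
Σ(x−M)² = 28932.500; s = √(28932.500/9) = 56.6985
CV = 56.6985 / 364.5000 = 0.15555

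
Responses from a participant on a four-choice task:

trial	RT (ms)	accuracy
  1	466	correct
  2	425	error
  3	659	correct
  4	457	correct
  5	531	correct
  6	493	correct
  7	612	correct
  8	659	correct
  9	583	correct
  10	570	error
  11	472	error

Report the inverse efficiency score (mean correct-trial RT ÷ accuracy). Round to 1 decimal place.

Correct trials (n=8): 466, 659, 457, 531, 493, 612, 659, 583
Mean correct RT = 4460/8 = 557.5000 ms
Proportion correct = 8/11
IES = 557.5000 / (8/11) = 766.562 ms

766.6 ms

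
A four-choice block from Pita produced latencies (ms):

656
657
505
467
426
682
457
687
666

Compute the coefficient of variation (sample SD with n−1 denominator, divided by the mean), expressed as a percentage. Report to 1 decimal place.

19.2%

n = 9, Σ = 5203, M = 578.1111
Σ(x−M)² = 98160.889; s = √(98160.889/8) = 110.7705
CV = 110.7705 / 578.1111 = 0.19161 = 19.161%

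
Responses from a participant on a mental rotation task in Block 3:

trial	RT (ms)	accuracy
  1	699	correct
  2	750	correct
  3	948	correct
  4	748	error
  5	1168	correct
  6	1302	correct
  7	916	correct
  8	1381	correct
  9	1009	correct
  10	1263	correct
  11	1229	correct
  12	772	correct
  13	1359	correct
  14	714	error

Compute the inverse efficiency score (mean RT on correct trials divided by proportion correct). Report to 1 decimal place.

1244.1 ms

Correct trials (n=12): 699, 750, 948, 1168, 1302, 916, 1381, 1009, 1263, 1229, 772, 1359
Mean correct RT = 12796/12 = 1066.3333 ms
Proportion correct = 12/14
IES = 1066.3333 / (12/14) = 1244.056 ms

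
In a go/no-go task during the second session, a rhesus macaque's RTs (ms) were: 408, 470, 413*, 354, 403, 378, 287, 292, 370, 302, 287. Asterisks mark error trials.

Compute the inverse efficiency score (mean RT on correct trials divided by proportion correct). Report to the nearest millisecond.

391 ms

Correct trials (n=10): 408, 470, 354, 403, 378, 287, 292, 370, 302, 287
Mean correct RT = 3551/10 = 355.1000 ms
Proportion correct = 10/11
IES = 355.1000 / (10/11) = 390.610 ms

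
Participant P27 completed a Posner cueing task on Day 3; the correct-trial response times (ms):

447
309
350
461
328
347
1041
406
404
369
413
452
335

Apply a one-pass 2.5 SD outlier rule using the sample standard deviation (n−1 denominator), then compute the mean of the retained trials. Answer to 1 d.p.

385.1 ms

n = 13, ΣRT = 5662, M = 435.538
Σ(x−M)² = 427277.23; s = √(427277.23/12) = 188.697
Cutoffs: 435.538 ± 2.5·188.697 → [-36.2, 907.3]
Outside: 1041 → excluded.
Retained (n=12): Σ = 4621, mean = 4621/12 = 385.083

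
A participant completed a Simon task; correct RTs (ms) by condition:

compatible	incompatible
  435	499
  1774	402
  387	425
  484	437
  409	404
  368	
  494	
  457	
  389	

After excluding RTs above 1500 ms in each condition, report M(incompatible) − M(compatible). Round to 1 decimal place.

5.5 ms

compatible: exclude 1774
M(compatible) = 3423/8 = 427.875
M(incompatible) = 2167/5 = 433.400
Difference = 433.400 − 427.875 = 5.525 ms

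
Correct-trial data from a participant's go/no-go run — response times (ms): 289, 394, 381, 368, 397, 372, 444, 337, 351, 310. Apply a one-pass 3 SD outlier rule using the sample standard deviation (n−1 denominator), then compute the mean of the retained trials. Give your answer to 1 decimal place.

364.3 ms

n = 10, ΣRT = 3643, M = 364.300
Σ(x−M)² = 18196.10; s = √(18196.10/9) = 44.964
Cutoffs: 364.300 ± 3·44.964 → [229.4, 499.2]
No RTs fall outside the cutoffs; all 10 retained. Mean = 3643/10 = 364.300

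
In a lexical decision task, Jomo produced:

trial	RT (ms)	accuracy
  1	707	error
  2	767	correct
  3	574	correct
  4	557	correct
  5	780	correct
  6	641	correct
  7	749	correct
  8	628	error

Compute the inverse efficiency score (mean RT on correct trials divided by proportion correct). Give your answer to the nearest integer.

904 ms

Correct trials (n=6): 767, 574, 557, 780, 641, 749
Mean correct RT = 4068/6 = 678.0000 ms
Proportion correct = 6/8
IES = 678.0000 / (6/8) = 904.000 ms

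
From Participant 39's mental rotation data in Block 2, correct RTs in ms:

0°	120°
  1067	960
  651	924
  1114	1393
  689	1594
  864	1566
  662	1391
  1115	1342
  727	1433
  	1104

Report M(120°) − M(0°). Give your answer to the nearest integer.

M(0°) = 6889/8 = 861.125
M(120°) = 11707/9 = 1300.778
Difference = 1300.778 − 861.125 = 439.653 ms

440 ms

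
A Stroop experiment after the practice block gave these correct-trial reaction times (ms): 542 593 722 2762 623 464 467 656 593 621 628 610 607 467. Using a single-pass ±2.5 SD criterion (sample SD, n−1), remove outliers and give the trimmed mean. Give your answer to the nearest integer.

n = 14, ΣRT = 10355, M = 739.643
Σ(x−M)² = 4478501.21; s = √(4478501.21/13) = 586.941
Cutoffs: 739.643 ± 2.5·586.941 → [-727.7, 2207.0]
Outside: 2762 → excluded.
Retained (n=13): Σ = 7593, mean = 7593/13 = 584.077

584 ms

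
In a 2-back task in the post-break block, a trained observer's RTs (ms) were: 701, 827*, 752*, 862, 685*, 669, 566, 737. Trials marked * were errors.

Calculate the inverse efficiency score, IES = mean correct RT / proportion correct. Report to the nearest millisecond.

Correct trials (n=5): 701, 862, 669, 566, 737
Mean correct RT = 3535/5 = 707.0000 ms
Proportion correct = 5/8
IES = 707.0000 / (5/8) = 1131.200 ms

1131 ms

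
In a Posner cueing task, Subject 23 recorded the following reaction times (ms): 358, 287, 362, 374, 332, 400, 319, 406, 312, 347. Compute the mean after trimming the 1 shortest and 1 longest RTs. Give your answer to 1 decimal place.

350.5 ms

Sorted: 287, 312, 319, 332, 347, 358, 362, 374, 400, 406
Drop lowest 1 (287) and highest 1 (406)
Remaining (n=8): Σ = 2804, mean = 2804/8 = 350.500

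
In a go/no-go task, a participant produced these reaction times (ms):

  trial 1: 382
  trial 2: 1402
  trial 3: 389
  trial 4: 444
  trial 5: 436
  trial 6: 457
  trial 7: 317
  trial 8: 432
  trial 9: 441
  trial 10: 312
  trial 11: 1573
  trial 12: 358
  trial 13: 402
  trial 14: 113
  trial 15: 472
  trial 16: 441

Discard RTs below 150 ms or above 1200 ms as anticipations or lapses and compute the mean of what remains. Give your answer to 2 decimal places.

Excluded: 113, 1402, 1573
Retained (n=13): Σ = 5283
Mean = 5283/13 = 406.3846

406.38 ms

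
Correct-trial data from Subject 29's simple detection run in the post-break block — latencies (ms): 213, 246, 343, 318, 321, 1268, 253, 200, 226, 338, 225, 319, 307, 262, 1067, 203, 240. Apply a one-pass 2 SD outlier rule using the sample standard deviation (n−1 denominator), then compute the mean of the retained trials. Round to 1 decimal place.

267.6 ms

n = 17, ΣRT = 6349, M = 373.471
Σ(x−M)² = 1486264.24; s = √(1486264.24/16) = 304.781
Cutoffs: 373.471 ± 2·304.781 → [-236.1, 983.0]
Outside: 1067, 1268 → excluded.
Retained (n=15): Σ = 4014, mean = 4014/15 = 267.600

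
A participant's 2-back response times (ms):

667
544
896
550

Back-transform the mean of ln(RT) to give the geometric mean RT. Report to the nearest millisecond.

ln(RT): 6.5028, 6.2989, 6.7979, 6.3099
Mean ln(RT) = 25.9096/4 = 6.47740
Geometric mean = exp(6.47740) = 650.28 ms

650 ms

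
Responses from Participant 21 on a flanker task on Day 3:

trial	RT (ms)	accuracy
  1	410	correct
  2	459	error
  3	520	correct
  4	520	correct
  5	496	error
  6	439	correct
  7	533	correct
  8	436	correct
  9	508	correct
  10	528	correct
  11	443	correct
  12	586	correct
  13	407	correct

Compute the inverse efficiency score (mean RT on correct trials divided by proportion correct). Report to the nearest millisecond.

Correct trials (n=11): 410, 520, 520, 439, 533, 436, 508, 528, 443, 586, 407
Mean correct RT = 5330/11 = 484.5455 ms
Proportion correct = 11/13
IES = 484.5455 / (11/13) = 572.645 ms

573 ms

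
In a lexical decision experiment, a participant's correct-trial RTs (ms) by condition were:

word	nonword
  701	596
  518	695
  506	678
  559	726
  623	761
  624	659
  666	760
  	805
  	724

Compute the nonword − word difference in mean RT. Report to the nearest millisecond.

M(word) = 4197/7 = 599.571
M(nonword) = 6404/9 = 711.556
Difference = 711.556 − 599.571 = 111.984 ms

112 ms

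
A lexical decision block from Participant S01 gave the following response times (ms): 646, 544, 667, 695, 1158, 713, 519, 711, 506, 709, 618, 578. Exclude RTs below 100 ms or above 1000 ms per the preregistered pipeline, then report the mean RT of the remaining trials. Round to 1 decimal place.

Excluded: 1158
Retained (n=11): Σ = 6906
Mean = 6906/11 = 627.8182

627.8 ms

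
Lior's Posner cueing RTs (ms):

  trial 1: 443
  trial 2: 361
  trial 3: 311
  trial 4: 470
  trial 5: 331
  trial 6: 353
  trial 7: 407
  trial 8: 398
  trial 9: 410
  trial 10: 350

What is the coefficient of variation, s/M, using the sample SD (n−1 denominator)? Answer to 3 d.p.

0.132

n = 10, Σ = 3834, M = 383.4000
Σ(x−M)² = 23058.400; s = √(23058.400/9) = 50.6166
CV = 50.6166 / 383.4000 = 0.13202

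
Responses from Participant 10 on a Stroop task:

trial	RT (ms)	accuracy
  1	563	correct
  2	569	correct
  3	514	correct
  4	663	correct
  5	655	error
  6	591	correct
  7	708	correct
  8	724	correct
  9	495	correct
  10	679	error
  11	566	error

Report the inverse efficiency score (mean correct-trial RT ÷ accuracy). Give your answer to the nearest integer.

Correct trials (n=8): 563, 569, 514, 663, 591, 708, 724, 495
Mean correct RT = 4827/8 = 603.3750 ms
Proportion correct = 8/11
IES = 603.3750 / (8/11) = 829.641 ms

830 ms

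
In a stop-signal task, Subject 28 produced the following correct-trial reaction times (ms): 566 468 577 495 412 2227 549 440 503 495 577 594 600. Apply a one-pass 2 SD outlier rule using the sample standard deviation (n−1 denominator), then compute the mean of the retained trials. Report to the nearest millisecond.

n = 13, ΣRT = 8503, M = 654.077
Σ(x−M)² = 2723790.92; s = √(2723790.92/12) = 476.427
Cutoffs: 654.077 ± 2·476.427 → [-298.8, 1606.9]
Outside: 2227 → excluded.
Retained (n=12): Σ = 6276, mean = 6276/12 = 523.000

523 ms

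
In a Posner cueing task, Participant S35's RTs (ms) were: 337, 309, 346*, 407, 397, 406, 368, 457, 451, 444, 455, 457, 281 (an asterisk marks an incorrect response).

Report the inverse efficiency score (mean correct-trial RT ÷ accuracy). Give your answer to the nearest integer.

Correct trials (n=12): 337, 309, 407, 397, 406, 368, 457, 451, 444, 455, 457, 281
Mean correct RT = 4769/12 = 397.4167 ms
Proportion correct = 12/13
IES = 397.4167 / (12/13) = 430.535 ms

431 ms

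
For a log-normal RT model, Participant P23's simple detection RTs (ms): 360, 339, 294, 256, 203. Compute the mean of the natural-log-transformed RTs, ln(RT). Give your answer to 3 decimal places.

ln(RT): 5.8861, 5.8260, 5.6836, 5.5452, 5.3132
Σ ln(RT) = 28.2541
Mean = 28.2541/5 = 5.65081

5.651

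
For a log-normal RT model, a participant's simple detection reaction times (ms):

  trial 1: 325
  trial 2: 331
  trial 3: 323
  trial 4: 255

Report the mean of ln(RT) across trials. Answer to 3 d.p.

5.726

ln(RT): 5.7838, 5.8021, 5.7777, 5.5413
Σ ln(RT) = 22.9049
Mean = 22.9049/4 = 5.72621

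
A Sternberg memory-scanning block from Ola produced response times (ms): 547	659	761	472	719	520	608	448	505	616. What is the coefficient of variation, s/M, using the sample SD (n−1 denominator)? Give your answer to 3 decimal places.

0.180

n = 10, Σ = 5855, M = 585.5000
Σ(x−M)² = 99502.500; s = √(99502.500/9) = 105.1467
CV = 105.1467 / 585.5000 = 0.17958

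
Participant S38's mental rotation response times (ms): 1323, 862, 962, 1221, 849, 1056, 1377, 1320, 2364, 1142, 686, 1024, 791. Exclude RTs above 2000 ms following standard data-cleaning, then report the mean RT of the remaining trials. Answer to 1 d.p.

1051.1 ms

Excluded: 2364
Retained (n=12): Σ = 12613
Mean = 12613/12 = 1051.0833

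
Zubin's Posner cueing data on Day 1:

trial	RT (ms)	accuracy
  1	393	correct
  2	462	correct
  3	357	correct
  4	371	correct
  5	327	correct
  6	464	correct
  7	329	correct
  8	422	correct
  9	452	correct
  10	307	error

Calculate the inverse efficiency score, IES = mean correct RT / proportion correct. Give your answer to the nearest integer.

Correct trials (n=9): 393, 462, 357, 371, 327, 464, 329, 422, 452
Mean correct RT = 3577/9 = 397.4444 ms
Proportion correct = 9/10
IES = 397.4444 / (9/10) = 441.605 ms

442 ms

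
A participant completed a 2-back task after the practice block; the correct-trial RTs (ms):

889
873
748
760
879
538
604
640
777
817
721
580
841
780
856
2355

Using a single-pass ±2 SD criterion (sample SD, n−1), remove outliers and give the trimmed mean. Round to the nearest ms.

n = 16, ΣRT = 13658, M = 853.625
Σ(x−M)² = 2589145.75; s = √(2589145.75/15) = 415.463
Cutoffs: 853.625 ± 2·415.463 → [22.7, 1684.6]
Outside: 2355 → excluded.
Retained (n=15): Σ = 11303, mean = 11303/15 = 753.533

754 ms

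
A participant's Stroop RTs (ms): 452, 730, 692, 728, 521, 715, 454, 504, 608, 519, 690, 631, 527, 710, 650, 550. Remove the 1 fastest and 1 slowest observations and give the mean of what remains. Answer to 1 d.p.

Sorted: 452, 454, 504, 519, 521, 527, 550, 608, 631, 650, 690, 692, 710, 715, 728, 730
Drop lowest 1 (452) and highest 1 (730)
Remaining (n=14): Σ = 8499, mean = 8499/14 = 607.071

607.1 ms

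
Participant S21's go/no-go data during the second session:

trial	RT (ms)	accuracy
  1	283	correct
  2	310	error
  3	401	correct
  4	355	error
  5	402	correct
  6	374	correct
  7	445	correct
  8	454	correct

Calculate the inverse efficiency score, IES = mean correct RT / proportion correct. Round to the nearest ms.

524 ms

Correct trials (n=6): 283, 401, 402, 374, 445, 454
Mean correct RT = 2359/6 = 393.1667 ms
Proportion correct = 6/8
IES = 393.1667 / (6/8) = 524.222 ms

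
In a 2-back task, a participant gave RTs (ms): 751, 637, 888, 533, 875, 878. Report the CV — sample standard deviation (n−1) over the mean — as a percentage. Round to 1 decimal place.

19.5%

n = 6, Σ = 4562, M = 760.3333
Σ(x−M)² = 110271.333; s = √(110271.333/5) = 148.5068
CV = 148.5068 / 760.3333 = 0.19532 = 19.532%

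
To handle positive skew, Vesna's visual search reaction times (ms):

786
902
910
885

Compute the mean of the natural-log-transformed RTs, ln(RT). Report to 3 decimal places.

6.768

ln(RT): 6.6670, 6.8046, 6.8134, 6.7856
Σ ln(RT) = 27.0706
Mean = 27.0706/4 = 6.76765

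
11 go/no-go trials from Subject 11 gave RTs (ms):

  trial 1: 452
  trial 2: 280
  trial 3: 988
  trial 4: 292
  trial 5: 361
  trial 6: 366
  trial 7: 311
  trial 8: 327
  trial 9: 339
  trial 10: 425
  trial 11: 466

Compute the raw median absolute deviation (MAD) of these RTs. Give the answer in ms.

64 ms

Sorted: 280, 292, 311, 327, 339, 361, 366, 425, 452, 466, 988 → median = 361
|x − 361|: 91, 81, 627, 69, 0, 5, 50, 34, 22, 64, 105
Sorted deviations: 0, 5, 22, 34, 50, 64, 69, 81, 91, 105, 627 → MAD = 64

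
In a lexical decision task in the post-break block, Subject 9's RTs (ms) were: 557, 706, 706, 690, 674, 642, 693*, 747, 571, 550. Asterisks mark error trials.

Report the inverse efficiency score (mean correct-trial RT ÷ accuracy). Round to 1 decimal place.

Correct trials (n=9): 557, 706, 706, 690, 674, 642, 747, 571, 550
Mean correct RT = 5843/9 = 649.2222 ms
Proportion correct = 9/10
IES = 649.2222 / (9/10) = 721.358 ms

721.4 ms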